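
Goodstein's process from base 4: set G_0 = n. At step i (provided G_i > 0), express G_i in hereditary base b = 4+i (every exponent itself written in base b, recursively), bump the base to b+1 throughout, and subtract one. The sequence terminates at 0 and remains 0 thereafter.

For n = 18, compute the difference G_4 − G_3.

G_0 = 18. HB_4(18) = 4^2 + 2. Bump = 27. G_1 = 26.
G_1 = 26. HB_5(26) = 5^2 + 1. Bump = 37. G_2 = 36.
G_2 = 36. HB_6(36) = 6^2. Bump = 49. G_3 = 48.
G_3 = 48. HB_7(48) = 6·7 + 6. Bump = 54. G_4 = 53.

5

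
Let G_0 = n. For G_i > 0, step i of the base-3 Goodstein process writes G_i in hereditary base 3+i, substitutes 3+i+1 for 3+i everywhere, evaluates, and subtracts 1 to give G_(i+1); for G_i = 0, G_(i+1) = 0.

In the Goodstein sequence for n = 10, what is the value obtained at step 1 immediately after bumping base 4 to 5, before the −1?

25

[0] 10 ≡ 3^2 + 1 (base 3). Lift 4: 17. −1: 16.
[1] 16 ≡ 4^2 (base 4). Lift 5: 25. −1: 24.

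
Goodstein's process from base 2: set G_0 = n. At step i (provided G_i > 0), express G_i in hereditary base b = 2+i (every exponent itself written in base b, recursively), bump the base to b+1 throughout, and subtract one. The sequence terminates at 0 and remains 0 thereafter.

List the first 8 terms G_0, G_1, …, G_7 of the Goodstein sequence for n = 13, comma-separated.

13, 108, 1279, 16092, 280711, 5765998, 134219479, 3486786855

i=0: 13 = 2^(2 + 1) + 2^2 + 1 (b=2); 2→3: 3^(3 + 1) + 3^3 + 1 = 109; 109−1 = 108
i=1: 108 = 3^(3 + 1) + 3^3 (b=3); 3→4: 4^(4 + 1) + 4^4 = 1280; 1280−1 = 1279
i=2: 1279 = 4^(4 + 1) + 3·4^3 + 3·4^2 + 3·4 + 3 (b=4); 4→5: 5^(5 + 1) + 3·5^3 + 3·5^2 + 3·5 + 3 = 16093; 16093−1 = 16092
i=3: 16092 = 5^(5 + 1) + 3·5^3 + 3·5^2 + 3·5 + 2 (b=5); 5→6: 6^(6 + 1) + 3·6^3 + 3·6^2 + 3·6 + 2 = 280712; 280712−1 = 280711
i=4: 280711 = 6^(6 + 1) + 3·6^3 + 3·6^2 + 3·6 + 1 (b=6); 6→7: 7^(7 + 1) + 3·7^3 + 3·7^2 + 3·7 + 1 = 5765999; 5765999−1 = 5765998
i=5: 5765998 = 7^(7 + 1) + 3·7^3 + 3·7^2 + 3·7 (b=7); 7→8: 8^(8 + 1) + 3·8^3 + 3·8^2 + 3·8 = 134219480; 134219480−1 = 134219479
i=6: 134219479 = 8^(8 + 1) + 3·8^3 + 3·8^2 + 2·8 + 7 (b=8); 8→9: 9^(9 + 1) + 3·9^3 + 3·9^2 + 2·9 + 7 = 3486786856; 3486786856−1 = 3486786855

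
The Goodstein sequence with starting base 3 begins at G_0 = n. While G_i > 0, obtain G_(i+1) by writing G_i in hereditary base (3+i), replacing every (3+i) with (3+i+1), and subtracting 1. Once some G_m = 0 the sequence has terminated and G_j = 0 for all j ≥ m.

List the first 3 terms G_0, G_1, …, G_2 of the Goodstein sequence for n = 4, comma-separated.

[0] 4 ≡ 3 + 1 (base 3). Lift 4: 5. −1: 4.
[1] 4 ≡ 4 (base 4). Lift 5: 5. −1: 4.

4, 4, 4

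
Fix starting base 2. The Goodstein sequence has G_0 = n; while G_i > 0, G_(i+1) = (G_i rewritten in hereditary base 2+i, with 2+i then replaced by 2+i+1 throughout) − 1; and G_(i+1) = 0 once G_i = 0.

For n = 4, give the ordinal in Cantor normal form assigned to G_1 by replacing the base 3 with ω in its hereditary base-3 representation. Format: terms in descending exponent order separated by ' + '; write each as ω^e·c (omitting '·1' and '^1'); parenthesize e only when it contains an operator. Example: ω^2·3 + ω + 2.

4 —HB2→ 2^2 —bump→ 3^3 = 27 —(−1)→ 26
26 —HB3→ 2·3^2 + 2·3 + 2 —bump→ 2·4^2 + 2·4 + 2 = 42 —(−1)→ 41

ω^2·2 + ω·2 + 2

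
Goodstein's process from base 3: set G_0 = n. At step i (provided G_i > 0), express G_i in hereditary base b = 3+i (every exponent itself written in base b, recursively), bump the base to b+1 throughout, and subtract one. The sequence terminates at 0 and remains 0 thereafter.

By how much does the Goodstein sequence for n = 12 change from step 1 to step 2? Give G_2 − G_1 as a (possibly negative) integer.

8

i=0: 12 = 3^2 + 3 (b=3); 3→4: 4^2 + 4 = 20; 20−1 = 19
i=1: 19 = 4^2 + 3 (b=4); 4→5: 5^2 + 3 = 28; 28−1 = 27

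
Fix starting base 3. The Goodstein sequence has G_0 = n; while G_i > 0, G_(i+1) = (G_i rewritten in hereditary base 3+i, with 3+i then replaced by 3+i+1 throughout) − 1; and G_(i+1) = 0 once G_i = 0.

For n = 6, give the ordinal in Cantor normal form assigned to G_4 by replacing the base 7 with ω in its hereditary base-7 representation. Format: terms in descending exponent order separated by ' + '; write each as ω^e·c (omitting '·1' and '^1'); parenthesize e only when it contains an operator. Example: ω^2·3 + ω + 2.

(0) 6|_3 = 2·3 ↦ 2·4|_4 = 8 ⇒ 7
(1) 7|_4 = 4 + 3 ↦ 5 + 3|_5 = 8 ⇒ 7
(2) 7|_5 = 5 + 2 ↦ 6 + 2|_6 = 8 ⇒ 7
(3) 7|_6 = 6 + 1 ↦ 7 + 1|_7 = 8 ⇒ 7

ω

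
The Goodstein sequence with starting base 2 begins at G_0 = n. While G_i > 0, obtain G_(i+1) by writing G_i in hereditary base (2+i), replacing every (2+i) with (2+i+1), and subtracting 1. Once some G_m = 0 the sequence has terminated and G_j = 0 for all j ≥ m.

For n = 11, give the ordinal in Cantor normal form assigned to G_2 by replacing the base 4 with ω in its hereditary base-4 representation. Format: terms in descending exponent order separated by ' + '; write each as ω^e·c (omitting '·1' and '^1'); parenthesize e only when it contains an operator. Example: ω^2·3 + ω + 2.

i=0: 11 = 2^(2 + 1) + 2 + 1 (b=2); 2→3: 3^(3 + 1) + 3 + 1 = 85; 85−1 = 84
i=1: 84 = 3^(3 + 1) + 3 (b=3); 3→4: 4^(4 + 1) + 4 = 1028; 1028−1 = 1027

ω^(ω + 1) + 3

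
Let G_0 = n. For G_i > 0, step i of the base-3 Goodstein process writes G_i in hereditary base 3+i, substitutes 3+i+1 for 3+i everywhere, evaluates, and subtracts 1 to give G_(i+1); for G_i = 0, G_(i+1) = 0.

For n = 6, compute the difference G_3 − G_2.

0

(0) 6|_3 = 2·3 ↦ 2·4|_4 = 8 ⇒ 7
(1) 7|_4 = 4 + 3 ↦ 5 + 3|_5 = 8 ⇒ 7
(2) 7|_5 = 5 + 2 ↦ 6 + 2|_6 = 8 ⇒ 7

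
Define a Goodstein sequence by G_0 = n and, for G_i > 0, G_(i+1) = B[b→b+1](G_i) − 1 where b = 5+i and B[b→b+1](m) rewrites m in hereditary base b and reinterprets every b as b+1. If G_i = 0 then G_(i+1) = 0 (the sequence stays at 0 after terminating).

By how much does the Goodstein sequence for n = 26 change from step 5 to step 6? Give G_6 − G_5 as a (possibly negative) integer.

[0] 26 ≡ 5^2 + 1 (base 5). Lift 6: 37. −1: 36.
[1] 36 ≡ 6^2 (base 6). Lift 7: 49. −1: 48.
[2] 48 ≡ 6·7 + 6 (base 7). Lift 8: 54. −1: 53.
[3] 53 ≡ 6·8 + 5 (base 8). Lift 9: 59. −1: 58.
[4] 58 ≡ 6·9 + 4 (base 9). Lift 10: 64. −1: 63.
[5] 63 ≡ 6·10 + 3 (base 10). Lift 11: 69. −1: 68.

5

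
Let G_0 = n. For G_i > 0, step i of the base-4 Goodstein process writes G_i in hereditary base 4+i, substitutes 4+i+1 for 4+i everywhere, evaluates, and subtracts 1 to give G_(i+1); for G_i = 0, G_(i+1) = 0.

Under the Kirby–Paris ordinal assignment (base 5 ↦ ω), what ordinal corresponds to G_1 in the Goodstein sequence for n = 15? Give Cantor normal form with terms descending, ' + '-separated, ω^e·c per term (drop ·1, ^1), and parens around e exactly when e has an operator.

base 4: 15 = 3·4 + 3; at 5: 3·5 + 3 = 18; next = 17
base 5: 17 = 3·5 + 2; at 6: 3·6 + 2 = 20; next = 19

ω·3 + 2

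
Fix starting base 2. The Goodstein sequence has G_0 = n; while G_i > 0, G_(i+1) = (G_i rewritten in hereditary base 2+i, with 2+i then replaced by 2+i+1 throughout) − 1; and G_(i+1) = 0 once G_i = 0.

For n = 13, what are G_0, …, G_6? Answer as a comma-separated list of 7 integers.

13, 108, 1279, 16092, 280711, 5765998, 134219479

step 0: 13 = 2^(2 + 1) + 2^2 + 1; sub 3 for 2: 3^(3 + 1) + 3^3 + 1; = 109; G_1 = 109−1 = 108
step 1: 108 = 3^(3 + 1) + 3^3; sub 4 for 3: 4^(4 + 1) + 4^4; = 1280; G_2 = 1280−1 = 1279
step 2: 1279 = 4^(4 + 1) + 3·4^3 + 3·4^2 + 3·4 + 3; sub 5 for 4: 5^(5 + 1) + 3·5^3 + 3·5^2 + 3·5 + 3; = 16093; G_3 = 16093−1 = 16092
step 3: 16092 = 5^(5 + 1) + 3·5^3 + 3·5^2 + 3·5 + 2; sub 6 for 5: 6^(6 + 1) + 3·6^3 + 3·6^2 + 3·6 + 2; = 280712; G_4 = 280712−1 = 280711
step 4: 280711 = 6^(6 + 1) + 3·6^3 + 3·6^2 + 3·6 + 1; sub 7 for 6: 7^(7 + 1) + 3·7^3 + 3·7^2 + 3·7 + 1; = 5765999; G_5 = 5765999−1 = 5765998
step 5: 5765998 = 7^(7 + 1) + 3·7^3 + 3·7^2 + 3·7; sub 8 for 7: 8^(8 + 1) + 3·8^3 + 3·8^2 + 3·8; = 134219480; G_6 = 134219480−1 = 134219479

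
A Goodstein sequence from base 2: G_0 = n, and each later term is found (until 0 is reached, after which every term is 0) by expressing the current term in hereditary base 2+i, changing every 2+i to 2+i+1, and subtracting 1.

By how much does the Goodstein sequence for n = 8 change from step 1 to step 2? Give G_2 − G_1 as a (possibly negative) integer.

i=0: 8 = 2^(2 + 1) (b=2); 2→3: 3^(3 + 1) = 81; 81−1 = 80
i=1: 80 = 2·3^3 + 2·3^2 + 2·3 + 2 (b=3); 3→4: 2·4^4 + 2·4^2 + 2·4 + 2 = 554; 554−1 = 553

473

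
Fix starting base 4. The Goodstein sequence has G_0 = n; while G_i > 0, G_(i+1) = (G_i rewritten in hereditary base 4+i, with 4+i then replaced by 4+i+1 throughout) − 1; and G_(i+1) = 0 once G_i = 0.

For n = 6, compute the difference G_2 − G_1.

base 4: 6 = 4 + 2; at 5: 5 + 2 = 7; next = 6
base 5: 6 = 5 + 1; at 6: 6 + 1 = 7; next = 6

0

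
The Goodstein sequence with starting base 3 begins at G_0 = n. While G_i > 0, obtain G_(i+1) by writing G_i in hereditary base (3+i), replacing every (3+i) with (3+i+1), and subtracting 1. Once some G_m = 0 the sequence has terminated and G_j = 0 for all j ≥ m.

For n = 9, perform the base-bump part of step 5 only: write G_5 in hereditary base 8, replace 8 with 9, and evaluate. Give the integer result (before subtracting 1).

G_0 = 9. HB_3(9) = 3^2. Bump = 16. G_1 = 15.
G_1 = 15. HB_4(15) = 3·4 + 3. Bump = 18. G_2 = 17.
G_2 = 17. HB_5(17) = 3·5 + 2. Bump = 20. G_3 = 19.
G_3 = 19. HB_6(19) = 3·6 + 1. Bump = 22. G_4 = 21.
G_4 = 21. HB_7(21) = 3·7. Bump = 24. G_5 = 23.
G_5 = 23. HB_8(23) = 2·8 + 7. Bump = 25. G_6 = 24.

25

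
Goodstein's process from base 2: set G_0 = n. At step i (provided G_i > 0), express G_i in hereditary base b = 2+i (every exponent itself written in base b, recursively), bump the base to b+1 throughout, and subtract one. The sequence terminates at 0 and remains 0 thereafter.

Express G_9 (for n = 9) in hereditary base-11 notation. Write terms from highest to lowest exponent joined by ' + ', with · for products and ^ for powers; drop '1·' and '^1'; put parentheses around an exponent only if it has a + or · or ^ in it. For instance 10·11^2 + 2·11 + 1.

G_0=9  [base 2] 2^(2 + 1) + 1  →[2↦3]→  3^(3 + 1) + 1 = 82  −1 ⇒ G_1=81
G_1=81  [base 3] 3^(3 + 1)  →[3↦4]→  4^(4 + 1) = 1024  −1 ⇒ G_2=1023
G_2=1023  [base 4] 3·4^4 + 3·4^3 + 3·4^2 + 3·4 + 3  →[4↦5]→  3·5^5 + 3·5^3 + 3·5^2 + 3·5 + 3 = 9843  −1 ⇒ G_3=9842
G_3=9842  [base 5] 3·5^5 + 3·5^3 + 3·5^2 + 3·5 + 2  →[5↦6]→  3·6^6 + 3·6^3 + 3·6^2 + 3·6 + 2 = 140744  −1 ⇒ G_4=140743
G_4=140743  [base 6] 3·6^6 + 3·6^3 + 3·6^2 + 3·6 + 1  →[6↦7]→  3·7^7 + 3·7^3 + 3·7^2 + 3·7 + 1 = 2471827  −1 ⇒ G_5=2471826
G_5=2471826  [base 7] 3·7^7 + 3·7^3 + 3·7^2 + 3·7  →[7↦8]→  3·8^8 + 3·8^3 + 3·8^2 + 3·8 = 50333400  −1 ⇒ G_6=50333399
G_6=50333399  [base 8] 3·8^8 + 3·8^3 + 3·8^2 + 2·8 + 7  →[8↦9]→  3·9^9 + 3·9^3 + 3·9^2 + 2·9 + 7 = 1162263922  −1 ⇒ G_7=1162263921
G_7=1162263921  [base 9] 3·9^9 + 3·9^3 + 3·9^2 + 2·9 + 6  →[9↦10]→  3·10^10 + 3·10^3 + 3·10^2 + 2·10 + 6 = 30000003326  −1 ⇒ G_8=30000003325
G_8=30000003325  [base 10] 3·10^10 + 3·10^3 + 3·10^2 + 2·10 + 5  →[10↦11]→  3·11^11 + 3·11^3 + 3·11^2 + 2·11 + 5 = 855935016216  −1 ⇒ G_9=855935016215

3·11^11 + 3·11^3 + 3·11^2 + 2·11 + 4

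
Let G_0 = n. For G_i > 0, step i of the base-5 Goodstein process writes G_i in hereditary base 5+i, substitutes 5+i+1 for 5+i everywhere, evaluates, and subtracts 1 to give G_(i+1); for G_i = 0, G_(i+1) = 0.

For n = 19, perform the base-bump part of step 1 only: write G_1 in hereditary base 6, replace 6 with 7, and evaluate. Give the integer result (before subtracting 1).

24

G_0=19  [base 5] 3·5 + 4  →[5↦6]→  3·6 + 4 = 22  −1 ⇒ G_1=21
G_1=21  [base 6] 3·6 + 3  →[6↦7]→  3·7 + 3 = 24  −1 ⇒ G_2=23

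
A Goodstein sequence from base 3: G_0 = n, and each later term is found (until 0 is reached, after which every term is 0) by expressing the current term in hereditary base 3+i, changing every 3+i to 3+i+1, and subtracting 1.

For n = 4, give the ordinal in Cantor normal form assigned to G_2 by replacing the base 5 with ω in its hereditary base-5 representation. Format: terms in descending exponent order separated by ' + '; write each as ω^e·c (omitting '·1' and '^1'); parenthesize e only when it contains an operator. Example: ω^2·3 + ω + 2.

(0) 4|_3 = 3 + 1 ↦ 4 + 1|_4 = 5 ⇒ 4
(1) 4|_4 = 4 ↦ 5|_5 = 5 ⇒ 4
(2) 4|_5 = 4 ↦ 4|_6 = 4 ⇒ 3

4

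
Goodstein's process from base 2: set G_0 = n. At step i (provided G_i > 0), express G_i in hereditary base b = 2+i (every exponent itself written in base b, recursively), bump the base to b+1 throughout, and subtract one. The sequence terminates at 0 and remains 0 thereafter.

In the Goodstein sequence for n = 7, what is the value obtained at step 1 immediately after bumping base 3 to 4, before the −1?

260

(0) 7|_2 = 2^2 + 2 + 1 ↦ 3^3 + 3 + 1|_3 = 31 ⇒ 30
(1) 30|_3 = 3^3 + 3 ↦ 4^4 + 4|_4 = 260 ⇒ 259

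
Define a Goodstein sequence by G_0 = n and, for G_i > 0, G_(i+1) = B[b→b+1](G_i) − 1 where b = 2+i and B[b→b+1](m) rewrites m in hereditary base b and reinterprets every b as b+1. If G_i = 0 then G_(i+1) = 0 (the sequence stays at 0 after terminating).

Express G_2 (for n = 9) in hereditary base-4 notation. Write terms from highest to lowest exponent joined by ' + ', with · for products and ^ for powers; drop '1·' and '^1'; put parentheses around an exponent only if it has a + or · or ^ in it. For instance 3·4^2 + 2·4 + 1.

i=0: 9 = 2^(2 + 1) + 1 (b=2); 2→3: 3^(3 + 1) + 1 = 82; 82−1 = 81
i=1: 81 = 3^(3 + 1) (b=3); 3→4: 4^(4 + 1) = 1024; 1024−1 = 1023
i=2: 1023 = 3·4^4 + 3·4^3 + 3·4^2 + 3·4 + 3 (b=4); 4→5: 3·5^5 + 3·5^3 + 3·5^2 + 3·5 + 3 = 9843; 9843−1 = 9842

3·4^4 + 3·4^3 + 3·4^2 + 3·4 + 3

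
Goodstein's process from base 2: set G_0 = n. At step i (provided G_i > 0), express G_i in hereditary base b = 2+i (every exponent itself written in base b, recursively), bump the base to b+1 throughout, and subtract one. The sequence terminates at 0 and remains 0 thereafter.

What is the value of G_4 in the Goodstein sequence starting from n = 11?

step 0: 11 = 2^(2 + 1) + 2 + 1; sub 3 for 2: 3^(3 + 1) + 3 + 1; = 85; G_1 = 85−1 = 84
step 1: 84 = 3^(3 + 1) + 3; sub 4 for 3: 4^(4 + 1) + 4; = 1028; G_2 = 1028−1 = 1027
step 2: 1027 = 4^(4 + 1) + 3; sub 5 for 4: 5^(5 + 1) + 3; = 15628; G_3 = 15628−1 = 15627
step 3: 15627 = 5^(5 + 1) + 2; sub 6 for 5: 6^(6 + 1) + 2; = 279938; G_4 = 279938−1 = 279937
step 4: 279937 = 6^(6 + 1) + 1; sub 7 for 6: 7^(7 + 1) + 1; = 5764802; G_5 = 5764802−1 = 5764801

279937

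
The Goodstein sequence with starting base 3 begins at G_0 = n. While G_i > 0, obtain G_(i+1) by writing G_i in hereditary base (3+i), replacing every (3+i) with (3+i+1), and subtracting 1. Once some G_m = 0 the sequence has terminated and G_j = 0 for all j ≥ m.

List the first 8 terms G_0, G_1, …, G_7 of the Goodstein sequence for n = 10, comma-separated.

10, 16, 24, 27, 30, 33, 36, 39

G_0 = 10. HB_3(10) = 3^2 + 1. Bump = 17. G_1 = 16.
G_1 = 16. HB_4(16) = 4^2. Bump = 25. G_2 = 24.
G_2 = 24. HB_5(24) = 4·5 + 4. Bump = 28. G_3 = 27.
G_3 = 27. HB_6(27) = 4·6 + 3. Bump = 31. G_4 = 30.
G_4 = 30. HB_7(30) = 4·7 + 2. Bump = 34. G_5 = 33.
G_5 = 33. HB_8(33) = 4·8 + 1. Bump = 37. G_6 = 36.
G_6 = 36. HB_9(36) = 4·9. Bump = 40. G_7 = 39.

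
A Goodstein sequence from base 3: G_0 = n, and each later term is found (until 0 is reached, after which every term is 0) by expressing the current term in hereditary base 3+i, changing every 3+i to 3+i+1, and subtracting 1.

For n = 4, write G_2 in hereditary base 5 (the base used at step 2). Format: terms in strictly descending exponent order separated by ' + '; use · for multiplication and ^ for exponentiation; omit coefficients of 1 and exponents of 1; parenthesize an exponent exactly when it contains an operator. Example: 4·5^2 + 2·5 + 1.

4

step 0: 4 = 3 + 1; sub 4 for 3: 4 + 1; = 5; G_1 = 5−1 = 4
step 1: 4 = 4; sub 5 for 4: 5; = 5; G_2 = 5−1 = 4
step 2: 4 = 4; sub 6 for 5: 4; = 4; G_3 = 4−1 = 3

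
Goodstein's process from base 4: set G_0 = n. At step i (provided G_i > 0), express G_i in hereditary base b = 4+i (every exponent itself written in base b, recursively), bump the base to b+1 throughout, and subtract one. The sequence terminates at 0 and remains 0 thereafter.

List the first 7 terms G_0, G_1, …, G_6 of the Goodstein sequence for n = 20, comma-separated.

20, 29, 39, 51, 65, 81, 99

(0) 20|_4 = 4^2 + 4 ↦ 5^2 + 5|_5 = 30 ⇒ 29
(1) 29|_5 = 5^2 + 4 ↦ 6^2 + 4|_6 = 40 ⇒ 39
(2) 39|_6 = 6^2 + 3 ↦ 7^2 + 3|_7 = 52 ⇒ 51
(3) 51|_7 = 7^2 + 2 ↦ 8^2 + 2|_8 = 66 ⇒ 65
(4) 65|_8 = 8^2 + 1 ↦ 9^2 + 1|_9 = 82 ⇒ 81
(5) 81|_9 = 9^2 ↦ 10^2|_10 = 100 ⇒ 99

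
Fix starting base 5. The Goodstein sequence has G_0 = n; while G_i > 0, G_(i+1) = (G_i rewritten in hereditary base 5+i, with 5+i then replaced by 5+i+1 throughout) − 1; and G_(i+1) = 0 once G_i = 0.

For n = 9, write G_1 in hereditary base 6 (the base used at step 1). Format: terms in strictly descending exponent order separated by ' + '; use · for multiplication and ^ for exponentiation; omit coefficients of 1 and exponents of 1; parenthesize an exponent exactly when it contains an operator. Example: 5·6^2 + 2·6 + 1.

6 + 3

G_0=9  [base 5] 5 + 4  →[5↦6]→  6 + 4 = 10  −1 ⇒ G_1=9
G_1=9  [base 6] 6 + 3  →[6↦7]→  7 + 3 = 10  −1 ⇒ G_2=9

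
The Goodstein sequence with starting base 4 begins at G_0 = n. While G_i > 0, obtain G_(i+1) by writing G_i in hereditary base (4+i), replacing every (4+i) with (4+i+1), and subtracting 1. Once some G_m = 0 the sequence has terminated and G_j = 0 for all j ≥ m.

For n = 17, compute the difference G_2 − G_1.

10

(0) 17|_4 = 4^2 + 1 ↦ 5^2 + 1|_5 = 26 ⇒ 25
(1) 25|_5 = 5^2 ↦ 6^2|_6 = 36 ⇒ 35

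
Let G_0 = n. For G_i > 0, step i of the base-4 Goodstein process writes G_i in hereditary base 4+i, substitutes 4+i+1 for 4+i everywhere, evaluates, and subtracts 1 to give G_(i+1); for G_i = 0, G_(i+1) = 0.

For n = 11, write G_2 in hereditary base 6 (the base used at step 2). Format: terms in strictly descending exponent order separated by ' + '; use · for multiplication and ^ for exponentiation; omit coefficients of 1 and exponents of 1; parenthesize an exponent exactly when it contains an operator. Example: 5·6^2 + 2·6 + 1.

G_0 = 11. HB_4(11) = 2·4 + 3. Bump = 13. G_1 = 12.
G_1 = 12. HB_5(12) = 2·5 + 2. Bump = 14. G_2 = 13.
G_2 = 13. HB_6(13) = 2·6 + 1. Bump = 15. G_3 = 14.

2·6 + 1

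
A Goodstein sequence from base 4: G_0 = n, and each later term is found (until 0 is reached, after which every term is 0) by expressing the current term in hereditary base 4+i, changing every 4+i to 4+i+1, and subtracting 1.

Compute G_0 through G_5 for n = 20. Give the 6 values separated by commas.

base 4: 20 = 4^2 + 4; at 5: 5^2 + 5 = 30; next = 29
base 5: 29 = 5^2 + 4; at 6: 6^2 + 4 = 40; next = 39
base 6: 39 = 6^2 + 3; at 7: 7^2 + 3 = 52; next = 51
base 7: 51 = 7^2 + 2; at 8: 8^2 + 2 = 66; next = 65
base 8: 65 = 8^2 + 1; at 9: 9^2 + 1 = 82; next = 81

20, 29, 39, 51, 65, 81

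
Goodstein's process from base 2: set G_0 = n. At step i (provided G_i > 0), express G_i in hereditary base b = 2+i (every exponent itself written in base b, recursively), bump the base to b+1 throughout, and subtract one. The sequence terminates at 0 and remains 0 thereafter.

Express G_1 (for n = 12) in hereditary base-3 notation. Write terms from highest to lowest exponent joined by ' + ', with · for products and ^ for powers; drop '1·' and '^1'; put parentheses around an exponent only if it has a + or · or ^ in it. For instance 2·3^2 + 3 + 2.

12 —HB2→ 2^(2 + 1) + 2^2 —bump→ 3^(3 + 1) + 3^3 = 108 —(−1)→ 107
107 —HB3→ 3^(3 + 1) + 2·3^2 + 2·3 + 2 —bump→ 4^(4 + 1) + 2·4^2 + 2·4 + 2 = 1066 —(−1)→ 1065

3^(3 + 1) + 2·3^2 + 2·3 + 2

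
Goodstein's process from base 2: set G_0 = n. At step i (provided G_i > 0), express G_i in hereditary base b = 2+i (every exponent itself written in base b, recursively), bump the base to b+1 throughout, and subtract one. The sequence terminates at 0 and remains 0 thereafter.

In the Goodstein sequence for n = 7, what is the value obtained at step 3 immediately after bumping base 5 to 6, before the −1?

7 —HB2→ 2^2 + 2 + 1 —bump→ 3^3 + 3 + 1 = 31 —(−1)→ 30
30 —HB3→ 3^3 + 3 —bump→ 4^4 + 4 = 260 —(−1)→ 259
259 —HB4→ 4^4 + 3 —bump→ 5^5 + 3 = 3128 —(−1)→ 3127
3127 —HB5→ 5^5 + 2 —bump→ 6^6 + 2 = 46658 —(−1)→ 46657

46658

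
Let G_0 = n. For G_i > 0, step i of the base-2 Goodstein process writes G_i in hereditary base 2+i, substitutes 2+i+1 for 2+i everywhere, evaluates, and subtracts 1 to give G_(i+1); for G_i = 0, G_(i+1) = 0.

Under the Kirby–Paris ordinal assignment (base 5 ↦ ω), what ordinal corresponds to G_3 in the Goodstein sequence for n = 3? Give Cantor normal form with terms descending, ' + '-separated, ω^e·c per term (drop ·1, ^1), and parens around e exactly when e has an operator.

G_0=3  [base 2] 2 + 1  →[2↦3]→  3 + 1 = 4  −1 ⇒ G_1=3
G_1=3  [base 3] 3  →[3↦4]→  4 = 4  −1 ⇒ G_2=3
G_2=3  [base 4] 3  →[4↦5]→  3 = 3  −1 ⇒ G_3=2

2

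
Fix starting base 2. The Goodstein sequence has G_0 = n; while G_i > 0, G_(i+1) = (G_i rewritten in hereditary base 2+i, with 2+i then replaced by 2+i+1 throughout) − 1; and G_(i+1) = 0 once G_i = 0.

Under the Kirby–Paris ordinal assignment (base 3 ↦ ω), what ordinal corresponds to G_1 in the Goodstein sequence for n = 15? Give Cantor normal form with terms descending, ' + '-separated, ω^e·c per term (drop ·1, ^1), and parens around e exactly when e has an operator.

ω^(ω + 1) + ω^ω + ω

(0) 15|_2 = 2^(2 + 1) + 2^2 + 2 + 1 ↦ 3^(3 + 1) + 3^3 + 3 + 1|_3 = 112 ⇒ 111
(1) 111|_3 = 3^(3 + 1) + 3^3 + 3 ↦ 4^(4 + 1) + 4^4 + 4|_4 = 1284 ⇒ 1283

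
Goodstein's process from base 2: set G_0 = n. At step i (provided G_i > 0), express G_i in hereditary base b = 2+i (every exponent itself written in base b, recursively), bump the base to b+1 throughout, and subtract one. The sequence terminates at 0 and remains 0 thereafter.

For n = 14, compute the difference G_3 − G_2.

(0) 14|_2 = 2^(2 + 1) + 2^2 + 2 ↦ 3^(3 + 1) + 3^3 + 3|_3 = 111 ⇒ 110
(1) 110|_3 = 3^(3 + 1) + 3^3 + 2 ↦ 4^(4 + 1) + 4^4 + 2|_4 = 1282 ⇒ 1281
(2) 1281|_4 = 4^(4 + 1) + 4^4 + 1 ↦ 5^(5 + 1) + 5^5 + 1|_5 = 18751 ⇒ 18750

17469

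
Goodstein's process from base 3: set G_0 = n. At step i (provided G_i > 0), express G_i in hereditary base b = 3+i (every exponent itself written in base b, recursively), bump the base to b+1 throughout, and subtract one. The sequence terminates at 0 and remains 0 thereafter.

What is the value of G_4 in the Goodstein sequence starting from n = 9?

21

step 0: 9 = 3^2; sub 4 for 3: 4^2; = 16; G_1 = 16−1 = 15
step 1: 15 = 3·4 + 3; sub 5 for 4: 3·5 + 3; = 18; G_2 = 18−1 = 17
step 2: 17 = 3·5 + 2; sub 6 for 5: 3·6 + 2; = 20; G_3 = 20−1 = 19
step 3: 19 = 3·6 + 1; sub 7 for 6: 3·7 + 1; = 22; G_4 = 22−1 = 21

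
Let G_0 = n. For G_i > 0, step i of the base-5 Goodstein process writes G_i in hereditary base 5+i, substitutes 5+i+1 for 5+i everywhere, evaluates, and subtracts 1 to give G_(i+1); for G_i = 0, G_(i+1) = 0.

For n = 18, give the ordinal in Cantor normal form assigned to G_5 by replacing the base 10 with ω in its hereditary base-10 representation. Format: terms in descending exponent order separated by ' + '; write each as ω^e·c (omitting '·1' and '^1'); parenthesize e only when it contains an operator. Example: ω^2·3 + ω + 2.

(0) 18|_5 = 3·5 + 3 ↦ 3·6 + 3|_6 = 21 ⇒ 20
(1) 20|_6 = 3·6 + 2 ↦ 3·7 + 2|_7 = 23 ⇒ 22
(2) 22|_7 = 3·7 + 1 ↦ 3·8 + 1|_8 = 25 ⇒ 24
(3) 24|_8 = 3·8 ↦ 3·9|_9 = 27 ⇒ 26
(4) 26|_9 = 2·9 + 8 ↦ 2·10 + 8|_10 = 28 ⇒ 27
(5) 27|_10 = 2·10 + 7 ↦ 2·11 + 7|_11 = 29 ⇒ 28

ω·2 + 7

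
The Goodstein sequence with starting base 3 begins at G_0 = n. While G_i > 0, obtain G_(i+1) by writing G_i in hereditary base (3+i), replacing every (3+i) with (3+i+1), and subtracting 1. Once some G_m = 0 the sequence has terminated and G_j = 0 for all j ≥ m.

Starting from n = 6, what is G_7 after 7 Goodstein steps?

6 —HB3→ 2·3 —bump→ 2·4 = 8 —(−1)→ 7
7 —HB4→ 4 + 3 —bump→ 5 + 3 = 8 —(−1)→ 7
7 —HB5→ 5 + 2 —bump→ 6 + 2 = 8 —(−1)→ 7
7 —HB6→ 6 + 1 —bump→ 7 + 1 = 8 —(−1)→ 7
7 —HB7→ 7 —bump→ 8 = 8 —(−1)→ 7
7 —HB8→ 7 —bump→ 7 = 7 —(−1)→ 6
6 —HB9→ 6 —bump→ 6 = 6 —(−1)→ 5
5 —HB10→ 5 —bump→ 5 = 5 —(−1)→ 4

5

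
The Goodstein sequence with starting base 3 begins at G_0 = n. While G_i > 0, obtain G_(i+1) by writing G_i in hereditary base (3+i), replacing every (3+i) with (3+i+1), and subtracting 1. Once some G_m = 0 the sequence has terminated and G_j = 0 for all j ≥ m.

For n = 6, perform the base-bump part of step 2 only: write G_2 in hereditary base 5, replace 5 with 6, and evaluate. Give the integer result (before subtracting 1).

8

G_0=6  [base 3] 2·3  →[3↦4]→  2·4 = 8  −1 ⇒ G_1=7
G_1=7  [base 4] 4 + 3  →[4↦5]→  5 + 3 = 8  −1 ⇒ G_2=7
G_2=7  [base 5] 5 + 2  →[5↦6]→  6 + 2 = 8  −1 ⇒ G_3=7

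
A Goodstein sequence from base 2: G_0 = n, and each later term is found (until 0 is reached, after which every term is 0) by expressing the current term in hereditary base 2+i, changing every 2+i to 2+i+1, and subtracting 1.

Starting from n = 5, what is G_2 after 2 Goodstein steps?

255

G_0 = 5. HB_2(5) = 2^2 + 1. Bump = 28. G_1 = 27.
G_1 = 27. HB_3(27) = 3^3. Bump = 256. G_2 = 255.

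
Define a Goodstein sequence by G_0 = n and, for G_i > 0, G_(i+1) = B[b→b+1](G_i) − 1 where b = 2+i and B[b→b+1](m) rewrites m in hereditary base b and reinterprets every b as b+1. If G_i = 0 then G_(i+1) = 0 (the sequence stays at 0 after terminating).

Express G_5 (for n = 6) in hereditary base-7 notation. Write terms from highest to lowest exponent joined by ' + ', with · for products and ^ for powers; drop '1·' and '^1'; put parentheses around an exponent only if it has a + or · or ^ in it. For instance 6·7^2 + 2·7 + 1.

5·7^5 + 5·7^4 + 5·7^3 + 5·7^2 + 5·7 + 4

base 2: 6 = 2^2 + 2; at 3: 3^3 + 3 = 30; next = 29
base 3: 29 = 3^3 + 2; at 4: 4^4 + 2 = 258; next = 257
base 4: 257 = 4^4 + 1; at 5: 5^5 + 1 = 3126; next = 3125
base 5: 3125 = 5^5; at 6: 6^6 = 46656; next = 46655
base 6: 46655 = 5·6^5 + 5·6^4 + 5·6^3 + 5·6^2 + 5·6 + 5; at 7: 5·7^5 + 5·7^4 + 5·7^3 + 5·7^2 + 5·7 + 5 = 98040; next = 98039
base 7: 98039 = 5·7^5 + 5·7^4 + 5·7^3 + 5·7^2 + 5·7 + 4; at 8: 5·8^5 + 5·8^4 + 5·8^3 + 5·8^2 + 5·8 + 4 = 187244; next = 187243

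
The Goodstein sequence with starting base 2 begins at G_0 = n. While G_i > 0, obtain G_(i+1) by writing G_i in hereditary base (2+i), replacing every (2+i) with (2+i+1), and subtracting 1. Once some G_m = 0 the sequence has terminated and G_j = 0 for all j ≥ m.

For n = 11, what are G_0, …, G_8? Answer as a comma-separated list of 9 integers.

i=0: 11 = 2^(2 + 1) + 2 + 1 (b=2); 2→3: 3^(3 + 1) + 3 + 1 = 85; 85−1 = 84
i=1: 84 = 3^(3 + 1) + 3 (b=3); 3→4: 4^(4 + 1) + 4 = 1028; 1028−1 = 1027
i=2: 1027 = 4^(4 + 1) + 3 (b=4); 4→5: 5^(5 + 1) + 3 = 15628; 15628−1 = 15627
i=3: 15627 = 5^(5 + 1) + 2 (b=5); 5→6: 6^(6 + 1) + 2 = 279938; 279938−1 = 279937
i=4: 279937 = 6^(6 + 1) + 1 (b=6); 6→7: 7^(7 + 1) + 1 = 5764802; 5764802−1 = 5764801
i=5: 5764801 = 7^(7 + 1) (b=7); 7→8: 8^(8 + 1) = 134217728; 134217728−1 = 134217727
i=6: 134217727 = 7·8^8 + 7·8^7 + 7·8^6 + 7·8^5 + 7·8^4 + 7·8^3 + 7·8^2 + 7·8 + 7 (b=8); 8→9: 7·9^9 + 7·9^7 + 7·9^6 + 7·9^5 + 7·9^4 + 7·9^3 + 7·9^2 + 7·9 + 7 = 2749609303; 2749609303−1 = 2749609302
i=7: 2749609302 = 7·9^9 + 7·9^7 + 7·9^6 + 7·9^5 + 7·9^4 + 7·9^3 + 7·9^2 + 7·9 + 6 (b=9); 9→10: 7·10^10 + 7·10^7 + 7·10^6 + 7·10^5 + 7·10^4 + 7·10^3 + 7·10^2 + 7·10 + 6 = 70077777776; 70077777776−1 = 70077777775

11, 84, 1027, 15627, 279937, 5764801, 134217727, 2749609302, 70077777775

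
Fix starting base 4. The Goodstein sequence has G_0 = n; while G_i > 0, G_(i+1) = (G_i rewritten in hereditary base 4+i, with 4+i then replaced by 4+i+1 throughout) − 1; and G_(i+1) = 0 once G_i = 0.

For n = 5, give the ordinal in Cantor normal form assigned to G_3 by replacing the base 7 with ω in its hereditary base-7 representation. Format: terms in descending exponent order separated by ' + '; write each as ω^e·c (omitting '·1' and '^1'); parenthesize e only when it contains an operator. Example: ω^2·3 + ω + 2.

[0] 5 ≡ 4 + 1 (base 4). Lift 5: 6. −1: 5.
[1] 5 ≡ 5 (base 5). Lift 6: 6. −1: 5.
[2] 5 ≡ 5 (base 6). Lift 7: 5. −1: 4.
[3] 4 ≡ 4 (base 7). Lift 8: 4. −1: 3.

4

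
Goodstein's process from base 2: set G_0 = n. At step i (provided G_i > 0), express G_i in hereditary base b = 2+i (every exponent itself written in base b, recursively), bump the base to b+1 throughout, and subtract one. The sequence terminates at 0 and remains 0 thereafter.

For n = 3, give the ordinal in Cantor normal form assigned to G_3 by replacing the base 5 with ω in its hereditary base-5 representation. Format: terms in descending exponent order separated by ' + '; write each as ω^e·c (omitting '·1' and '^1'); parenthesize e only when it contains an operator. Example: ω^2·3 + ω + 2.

step 0: 3 = 2 + 1; sub 3 for 2: 3 + 1; = 4; G_1 = 4−1 = 3
step 1: 3 = 3; sub 4 for 3: 4; = 4; G_2 = 4−1 = 3
step 2: 3 = 3; sub 5 for 4: 3; = 3; G_3 = 3−1 = 2
step 3: 2 = 2; sub 6 for 5: 2; = 2; G_4 = 2−1 = 1

2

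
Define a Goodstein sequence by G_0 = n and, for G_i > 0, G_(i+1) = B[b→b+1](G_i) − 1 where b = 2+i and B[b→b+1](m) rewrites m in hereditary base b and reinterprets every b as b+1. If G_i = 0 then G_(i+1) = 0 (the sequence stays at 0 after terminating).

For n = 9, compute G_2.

[0] 9 ≡ 2^(2 + 1) + 1 (base 2). Lift 3: 82. −1: 81.
[1] 81 ≡ 3^(3 + 1) (base 3). Lift 4: 1024. −1: 1023.

1023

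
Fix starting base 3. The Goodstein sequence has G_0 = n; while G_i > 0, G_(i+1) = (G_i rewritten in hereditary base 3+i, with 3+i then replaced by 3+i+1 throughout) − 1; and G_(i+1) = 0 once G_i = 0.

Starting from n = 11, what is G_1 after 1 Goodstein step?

i=0: 11 = 3^2 + 2 (b=3); 3→4: 4^2 + 2 = 18; 18−1 = 17
i=1: 17 = 4^2 + 1 (b=4); 4→5: 5^2 + 1 = 26; 26−1 = 25

17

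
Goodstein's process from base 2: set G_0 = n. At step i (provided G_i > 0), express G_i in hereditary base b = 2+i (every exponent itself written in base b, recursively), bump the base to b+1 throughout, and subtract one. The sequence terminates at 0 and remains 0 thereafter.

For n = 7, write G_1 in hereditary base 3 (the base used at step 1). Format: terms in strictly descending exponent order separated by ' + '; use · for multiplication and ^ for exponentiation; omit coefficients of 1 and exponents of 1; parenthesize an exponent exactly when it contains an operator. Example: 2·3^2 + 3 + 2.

step 0: 7 = 2^2 + 2 + 1; sub 3 for 2: 3^3 + 3 + 1; = 31; G_1 = 31−1 = 30
step 1: 30 = 3^3 + 3; sub 4 for 3: 4^4 + 4; = 260; G_2 = 260−1 = 259

3^3 + 3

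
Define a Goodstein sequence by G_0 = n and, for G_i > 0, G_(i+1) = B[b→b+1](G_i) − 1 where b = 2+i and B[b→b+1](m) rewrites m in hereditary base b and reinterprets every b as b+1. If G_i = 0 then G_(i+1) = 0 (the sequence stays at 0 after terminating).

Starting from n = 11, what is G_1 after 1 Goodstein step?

84

i=0: 11 = 2^(2 + 1) + 2 + 1 (b=2); 2→3: 3^(3 + 1) + 3 + 1 = 85; 85−1 = 84
i=1: 84 = 3^(3 + 1) + 3 (b=3); 3→4: 4^(4 + 1) + 4 = 1028; 1028−1 = 1027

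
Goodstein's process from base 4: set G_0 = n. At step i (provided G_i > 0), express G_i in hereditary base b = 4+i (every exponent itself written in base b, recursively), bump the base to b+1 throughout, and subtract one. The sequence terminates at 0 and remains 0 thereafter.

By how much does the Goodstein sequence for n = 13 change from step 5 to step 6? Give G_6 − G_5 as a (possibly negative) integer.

step 0: 13 = 3·4 + 1; sub 5 for 4: 3·5 + 1; = 16; G_1 = 16−1 = 15
step 1: 15 = 3·5; sub 6 for 5: 3·6; = 18; G_2 = 18−1 = 17
step 2: 17 = 2·6 + 5; sub 7 for 6: 2·7 + 5; = 19; G_3 = 19−1 = 18
step 3: 18 = 2·7 + 4; sub 8 for 7: 2·8 + 4; = 20; G_4 = 20−1 = 19
step 4: 19 = 2·8 + 3; sub 9 for 8: 2·9 + 3; = 21; G_5 = 21−1 = 20
step 5: 20 = 2·9 + 2; sub 10 for 9: 2·10 + 2; = 22; G_6 = 22−1 = 21

1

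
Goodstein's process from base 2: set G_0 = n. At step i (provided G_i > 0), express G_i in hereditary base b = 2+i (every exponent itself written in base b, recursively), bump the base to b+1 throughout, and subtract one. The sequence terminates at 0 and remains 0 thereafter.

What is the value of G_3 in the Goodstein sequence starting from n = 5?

467

G_0=5  [base 2] 2^2 + 1  →[2↦3]→  3^3 + 1 = 28  −1 ⇒ G_1=27
G_1=27  [base 3] 3^3  →[3↦4]→  4^4 = 256  −1 ⇒ G_2=255
G_2=255  [base 4] 3·4^3 + 3·4^2 + 3·4 + 3  →[4↦5]→  3·5^3 + 3·5^2 + 3·5 + 3 = 468  −1 ⇒ G_3=467
G_3=467  [base 5] 3·5^3 + 3·5^2 + 3·5 + 2  →[5↦6]→  3·6^3 + 3·6^2 + 3·6 + 2 = 776  −1 ⇒ G_4=775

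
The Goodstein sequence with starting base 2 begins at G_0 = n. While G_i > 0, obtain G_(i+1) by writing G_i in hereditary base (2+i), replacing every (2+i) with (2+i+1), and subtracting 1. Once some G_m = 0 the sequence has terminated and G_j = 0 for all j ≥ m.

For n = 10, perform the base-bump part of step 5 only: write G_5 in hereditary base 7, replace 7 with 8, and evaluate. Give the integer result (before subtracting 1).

10 —HB2→ 2^(2 + 1) + 2 —bump→ 3^(3 + 1) + 3 = 84 —(−1)→ 83
83 —HB3→ 3^(3 + 1) + 2 —bump→ 4^(4 + 1) + 2 = 1026 —(−1)→ 1025
1025 —HB4→ 4^(4 + 1) + 1 —bump→ 5^(5 + 1) + 1 = 15626 —(−1)→ 15625
15625 —HB5→ 5^(5 + 1) —bump→ 6^(6 + 1) = 279936 —(−1)→ 279935
279935 —HB6→ 5·6^6 + 5·6^5 + 5·6^4 + 5·6^3 + 5·6^2 + 5·6 + 5 —bump→ 5·7^7 + 5·7^5 + 5·7^4 + 5·7^3 + 5·7^2 + 5·7 + 5 = 4215755 —(−1)→ 4215754
4215754 —HB7→ 5·7^7 + 5·7^5 + 5·7^4 + 5·7^3 + 5·7^2 + 5·7 + 4 —bump→ 5·8^8 + 5·8^5 + 5·8^4 + 5·8^3 + 5·8^2 + 5·8 + 4 = 84073324 —(−1)→ 84073323

84073324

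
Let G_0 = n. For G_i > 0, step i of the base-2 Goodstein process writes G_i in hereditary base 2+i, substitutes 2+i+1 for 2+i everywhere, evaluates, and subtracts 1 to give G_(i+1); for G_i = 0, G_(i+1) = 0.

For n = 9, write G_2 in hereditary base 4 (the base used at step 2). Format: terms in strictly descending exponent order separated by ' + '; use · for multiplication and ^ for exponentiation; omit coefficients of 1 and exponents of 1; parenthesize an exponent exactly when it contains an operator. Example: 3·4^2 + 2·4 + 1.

[0] 9 ≡ 2^(2 + 1) + 1 (base 2). Lift 3: 82. −1: 81.
[1] 81 ≡ 3^(3 + 1) (base 3). Lift 4: 1024. −1: 1023.

3·4^4 + 3·4^3 + 3·4^2 + 3·4 + 3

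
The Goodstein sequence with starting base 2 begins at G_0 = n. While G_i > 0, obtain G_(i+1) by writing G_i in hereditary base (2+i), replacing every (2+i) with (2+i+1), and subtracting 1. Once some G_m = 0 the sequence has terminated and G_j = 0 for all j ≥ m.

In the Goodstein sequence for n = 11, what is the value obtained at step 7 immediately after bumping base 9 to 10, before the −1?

(0) 11|_2 = 2^(2 + 1) + 2 + 1 ↦ 3^(3 + 1) + 3 + 1|_3 = 85 ⇒ 84
(1) 84|_3 = 3^(3 + 1) + 3 ↦ 4^(4 + 1) + 4|_4 = 1028 ⇒ 1027
(2) 1027|_4 = 4^(4 + 1) + 3 ↦ 5^(5 + 1) + 3|_5 = 15628 ⇒ 15627
(3) 15627|_5 = 5^(5 + 1) + 2 ↦ 6^(6 + 1) + 2|_6 = 279938 ⇒ 279937
(4) 279937|_6 = 6^(6 + 1) + 1 ↦ 7^(7 + 1) + 1|_7 = 5764802 ⇒ 5764801
(5) 5764801|_7 = 7^(7 + 1) ↦ 8^(8 + 1)|_8 = 134217728 ⇒ 134217727
(6) 134217727|_8 = 7·8^8 + 7·8^7 + 7·8^6 + 7·8^5 + 7·8^4 + 7·8^3 + 7·8^2 + 7·8 + 7 ↦ 7·9^9 + 7·9^7 + 7·9^6 + 7·9^5 + 7·9^4 + 7·9^3 + 7·9^2 + 7·9 + 7|_9 = 2749609303 ⇒ 2749609302
(7) 2749609302|_9 = 7·9^9 + 7·9^7 + 7·9^6 + 7·9^5 + 7·9^4 + 7·9^3 + 7·9^2 + 7·9 + 6 ↦ 7·10^10 + 7·10^7 + 7·10^6 + 7·10^5 + 7·10^4 + 7·10^3 + 7·10^2 + 7·10 + 6|_10 = 70077777776 ⇒ 70077777775

70077777776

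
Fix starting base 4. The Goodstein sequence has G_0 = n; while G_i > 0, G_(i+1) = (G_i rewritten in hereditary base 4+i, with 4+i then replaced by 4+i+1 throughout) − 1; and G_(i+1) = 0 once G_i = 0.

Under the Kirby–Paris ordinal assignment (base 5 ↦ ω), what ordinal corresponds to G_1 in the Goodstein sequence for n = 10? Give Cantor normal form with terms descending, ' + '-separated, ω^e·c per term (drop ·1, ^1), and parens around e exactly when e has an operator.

ω·2 + 1

G_0 = 10. HB_4(10) = 2·4 + 2. Bump = 12. G_1 = 11.
G_1 = 11. HB_5(11) = 2·5 + 1. Bump = 13. G_2 = 12.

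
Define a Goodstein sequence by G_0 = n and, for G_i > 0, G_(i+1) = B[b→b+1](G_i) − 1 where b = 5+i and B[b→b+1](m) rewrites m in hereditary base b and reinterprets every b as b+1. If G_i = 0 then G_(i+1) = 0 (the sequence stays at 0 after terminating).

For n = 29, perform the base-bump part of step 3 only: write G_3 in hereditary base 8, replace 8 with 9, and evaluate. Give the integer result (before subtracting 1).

step 0: 29 = 5^2 + 4; sub 6 for 5: 6^2 + 4; = 40; G_1 = 40−1 = 39
step 1: 39 = 6^2 + 3; sub 7 for 6: 7^2 + 3; = 52; G_2 = 52−1 = 51
step 2: 51 = 7^2 + 2; sub 8 for 7: 8^2 + 2; = 66; G_3 = 66−1 = 65
step 3: 65 = 8^2 + 1; sub 9 for 8: 9^2 + 1; = 82; G_4 = 82−1 = 81

82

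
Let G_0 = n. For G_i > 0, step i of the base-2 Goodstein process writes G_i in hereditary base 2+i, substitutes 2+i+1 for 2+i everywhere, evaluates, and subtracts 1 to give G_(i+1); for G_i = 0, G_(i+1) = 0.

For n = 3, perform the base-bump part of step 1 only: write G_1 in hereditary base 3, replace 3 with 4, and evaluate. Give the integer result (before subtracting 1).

base 2: 3 = 2 + 1; at 3: 3 + 1 = 4; next = 3
base 3: 3 = 3; at 4: 4 = 4; next = 3

4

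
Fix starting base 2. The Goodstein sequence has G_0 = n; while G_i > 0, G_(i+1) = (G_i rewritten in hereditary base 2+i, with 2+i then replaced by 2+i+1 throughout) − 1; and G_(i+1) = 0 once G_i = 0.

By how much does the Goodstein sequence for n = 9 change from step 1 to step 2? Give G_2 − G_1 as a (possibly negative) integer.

i=0: 9 = 2^(2 + 1) + 1 (b=2); 2→3: 3^(3 + 1) + 1 = 82; 82−1 = 81
i=1: 81 = 3^(3 + 1) (b=3); 3→4: 4^(4 + 1) = 1024; 1024−1 = 1023

942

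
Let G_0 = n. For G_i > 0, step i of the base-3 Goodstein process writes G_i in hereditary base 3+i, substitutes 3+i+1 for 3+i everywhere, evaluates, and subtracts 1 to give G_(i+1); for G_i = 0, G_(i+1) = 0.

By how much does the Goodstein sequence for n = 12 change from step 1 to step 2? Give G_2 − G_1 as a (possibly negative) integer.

8

step 0: 12 = 3^2 + 3; sub 4 for 3: 4^2 + 4; = 20; G_1 = 20−1 = 19
step 1: 19 = 4^2 + 3; sub 5 for 4: 5^2 + 3; = 28; G_2 = 28−1 = 27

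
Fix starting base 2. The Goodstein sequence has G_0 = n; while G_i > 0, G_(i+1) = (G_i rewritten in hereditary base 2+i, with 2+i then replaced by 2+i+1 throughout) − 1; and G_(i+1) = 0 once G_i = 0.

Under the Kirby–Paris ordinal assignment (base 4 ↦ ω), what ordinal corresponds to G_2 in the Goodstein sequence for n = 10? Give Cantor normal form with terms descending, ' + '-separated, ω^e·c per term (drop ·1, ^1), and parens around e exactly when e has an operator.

[0] 10 ≡ 2^(2 + 1) + 2 (base 2). Lift 3: 84. −1: 83.
[1] 83 ≡ 3^(3 + 1) + 2 (base 3). Lift 4: 1026. −1: 1025.
[2] 1025 ≡ 4^(4 + 1) + 1 (base 4). Lift 5: 15626. −1: 15625.

ω^(ω + 1) + 1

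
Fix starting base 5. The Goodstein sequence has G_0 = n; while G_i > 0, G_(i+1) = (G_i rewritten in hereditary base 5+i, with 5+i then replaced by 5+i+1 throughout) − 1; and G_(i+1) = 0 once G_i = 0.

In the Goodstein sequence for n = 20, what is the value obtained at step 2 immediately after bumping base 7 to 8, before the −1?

28

step 0: 20 = 4·5; sub 6 for 5: 4·6; = 24; G_1 = 24−1 = 23
step 1: 23 = 3·6 + 5; sub 7 for 6: 3·7 + 5; = 26; G_2 = 26−1 = 25
step 2: 25 = 3·7 + 4; sub 8 for 7: 3·8 + 4; = 28; G_3 = 28−1 = 27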